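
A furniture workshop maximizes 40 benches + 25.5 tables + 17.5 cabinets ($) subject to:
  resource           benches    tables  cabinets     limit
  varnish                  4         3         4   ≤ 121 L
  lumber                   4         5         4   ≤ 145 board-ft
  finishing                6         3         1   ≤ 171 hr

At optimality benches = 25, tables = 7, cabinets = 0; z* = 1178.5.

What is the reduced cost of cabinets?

-7.5

Binding: varnish and finishing. Non-binding: lumber (10 unused).
Slack constraints have shadow price 0 (complementary slackness).
Dual feasibility on the basic columns requires 4·y_varnish + 6·y_finishing = 40, 3·y_varnish + 3·y_finishing = 25.5.
This yields shadow prices y_varnish = 5.5, y_finishing = 3.
Reduced cost of cabinets: c₃ − yᵀa₃ = 17.5 − (5.5·4 + 3·1) = 17.5 − 25 = -7.5.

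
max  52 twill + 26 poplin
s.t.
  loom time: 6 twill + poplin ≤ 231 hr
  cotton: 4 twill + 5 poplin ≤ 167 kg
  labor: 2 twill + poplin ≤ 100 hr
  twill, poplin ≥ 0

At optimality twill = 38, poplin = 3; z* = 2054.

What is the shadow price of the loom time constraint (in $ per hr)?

At the optimum: loom time uses 231 of 231 (binding); cotton uses 167 of 167 (binding); labor uses 79 of 100 (slack = 21).
Since labor is not tight, its dual is 0.
From A_Bᵀ y = c: 6·y_loom time + 4·y_cotton = 52; 1·y_loom time + 5·y_cotton = 26.
This yields shadow prices y_loom time = 6, y_cotton = 4.
Shadow price of loom time = 6.

6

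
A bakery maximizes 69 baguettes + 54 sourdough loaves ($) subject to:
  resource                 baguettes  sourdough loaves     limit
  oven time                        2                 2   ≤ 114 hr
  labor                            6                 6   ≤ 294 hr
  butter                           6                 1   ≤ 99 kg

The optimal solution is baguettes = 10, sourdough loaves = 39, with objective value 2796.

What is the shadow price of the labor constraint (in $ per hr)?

8.5

At the optimum: oven time uses 98 of 114 (slack = 16); labor uses 294 of 294 (binding); butter uses 99 of 99 (binding).
Slack constraints have shadow price 0 (complementary slackness).
From A_Bᵀ y = c: 6·y_labor + 6·y_butter = 69; 6·y_labor + 1·y_butter = 54.
→ y_labor = 8.5 and y_butter = 3.
Shadow price of labor = 8.5.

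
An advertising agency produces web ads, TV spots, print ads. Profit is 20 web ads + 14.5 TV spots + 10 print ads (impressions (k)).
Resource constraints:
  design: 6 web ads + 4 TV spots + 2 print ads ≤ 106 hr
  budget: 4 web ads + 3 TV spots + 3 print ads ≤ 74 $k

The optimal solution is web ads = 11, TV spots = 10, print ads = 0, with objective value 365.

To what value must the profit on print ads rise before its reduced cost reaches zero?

Check each constraint at x*: design 106/106 (tight); budget 74/74 (tight).
From A_Bᵀ y = c: 6·y_design + 4·y_budget = 20; 4·y_design + 3·y_budget = 14.5.
This yields shadow prices y_design = 1, y_budget = 3.5.
print ads enters the basis when its profit ≥ yᵀa₃ = 1·2 + 3.5·3 = 12.5.

12.5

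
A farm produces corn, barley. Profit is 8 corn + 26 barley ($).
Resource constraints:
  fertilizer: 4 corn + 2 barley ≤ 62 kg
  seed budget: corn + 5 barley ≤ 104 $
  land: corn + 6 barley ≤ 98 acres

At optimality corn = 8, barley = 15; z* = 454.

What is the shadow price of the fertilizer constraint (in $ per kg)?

Check each constraint at x*: fertilizer 62/62 (tight); seed budget 83/104 (slack 21); land 98/98 (tight).
Slack constraints have shadow price 0 (complementary slackness).
The binding rows give the dual system: 4·y_fertilizer + 1·y_land = 8 and 2·y_fertilizer + 6·y_land = 26.
→ y_fertilizer = 1 and y_land = 4.
Shadow price of fertilizer = 1.

1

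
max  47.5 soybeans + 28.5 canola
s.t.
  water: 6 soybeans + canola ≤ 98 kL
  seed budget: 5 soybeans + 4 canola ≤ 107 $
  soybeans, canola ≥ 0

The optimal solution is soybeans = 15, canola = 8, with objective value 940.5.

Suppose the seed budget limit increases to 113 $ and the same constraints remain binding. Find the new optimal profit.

979.5

At the optimum: water uses 98 of 98 (binding); seed budget uses 107 of 107 (binding).
From A_Bᵀ y = c: 6·y_water + 5·y_seed budget = 47.5; 1·y_water + 4·y_seed budget = 28.5.
Solving: y_water = 2.5, y_seed budget = 6.5.
Δz = y_seed budget·Δb = 6.5 × (6) = 39, so new z* = 940.5 + 39 = 979.5.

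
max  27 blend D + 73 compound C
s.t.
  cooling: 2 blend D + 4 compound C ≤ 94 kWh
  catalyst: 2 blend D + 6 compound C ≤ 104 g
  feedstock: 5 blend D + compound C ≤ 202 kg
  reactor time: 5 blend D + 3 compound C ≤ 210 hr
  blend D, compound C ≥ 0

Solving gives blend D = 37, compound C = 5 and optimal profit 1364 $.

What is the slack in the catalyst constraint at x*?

catalyst used = 2·37 + 6·5 = 104; slack = 104 − 104 = 0.

0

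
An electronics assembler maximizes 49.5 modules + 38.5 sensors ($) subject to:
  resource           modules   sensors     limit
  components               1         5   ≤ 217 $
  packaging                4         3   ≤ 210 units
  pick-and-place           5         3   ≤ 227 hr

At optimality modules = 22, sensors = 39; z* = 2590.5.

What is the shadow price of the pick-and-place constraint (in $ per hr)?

Check each constraint at x*: components 217/217 (tight); packaging 205/210 (slack 5); pick-and-place 227/227 (tight).
Slack constraints have shadow price 0 (complementary slackness).
The binding rows give the dual system: 1·y_components + 5·y_pick-and-place = 49.5 and 5·y_components + 3·y_pick-and-place = 38.5.
Solving: y_components = 2, y_pick-and-place = 9.5.
Shadow price of pick-and-place = 9.5.

9.5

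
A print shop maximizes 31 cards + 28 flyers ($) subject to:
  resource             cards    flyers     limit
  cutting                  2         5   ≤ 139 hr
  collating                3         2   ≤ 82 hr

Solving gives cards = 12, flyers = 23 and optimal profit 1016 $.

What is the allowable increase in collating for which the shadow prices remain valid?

Binding constraints: cutting, collating. The basis is B = [[2,5],[3,2]] with det -11.
Per unit increase in collating, x* moves by d = (0.4545, -0.1818).
The basis stays optimal until flyers reaches 0; allowable increase = 126.5 hr.

126.5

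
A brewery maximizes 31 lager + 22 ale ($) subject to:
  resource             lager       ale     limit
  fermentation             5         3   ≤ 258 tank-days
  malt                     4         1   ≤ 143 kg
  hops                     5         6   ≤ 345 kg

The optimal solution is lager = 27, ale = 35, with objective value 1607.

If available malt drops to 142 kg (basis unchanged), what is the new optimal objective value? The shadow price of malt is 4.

1603

Δb = -1, so new z* = 1607 + (4)·(-1) = 1607 − 4 = 1603.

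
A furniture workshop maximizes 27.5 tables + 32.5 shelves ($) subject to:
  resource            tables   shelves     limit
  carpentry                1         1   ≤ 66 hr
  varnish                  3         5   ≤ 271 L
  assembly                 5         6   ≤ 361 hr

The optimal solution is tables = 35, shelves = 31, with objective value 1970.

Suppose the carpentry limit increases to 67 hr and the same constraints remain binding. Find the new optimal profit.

1972.5

Check each constraint at x*: carpentry 66/66 (tight); varnish 260/271 (slack 11); assembly 361/361 (tight).
Slack constraints have shadow price 0 (complementary slackness).
From A_Bᵀ y = c: 1·y_carpentry + 5·y_assembly = 27.5; 1·y_carpentry + 6·y_assembly = 32.5.
→ y_carpentry = 2.5 and y_assembly = 5.
Δz = y_carpentry·Δb = 2.5 × (1) = 2.5, so new z* = 1970 + 2.5 = 1972.5.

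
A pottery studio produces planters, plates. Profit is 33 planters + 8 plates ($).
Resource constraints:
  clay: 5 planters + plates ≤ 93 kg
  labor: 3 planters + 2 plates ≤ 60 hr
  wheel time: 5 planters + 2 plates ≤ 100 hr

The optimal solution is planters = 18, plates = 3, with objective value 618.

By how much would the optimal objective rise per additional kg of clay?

At the optimum: clay uses 93 of 93 (binding); labor uses 60 of 60 (binding); wheel time uses 96 of 100 (slack = 4).
Since wheel time is not tight, its dual is 0.
Dual feasibility on the basic columns requires 5·y_clay + 3·y_labor = 33, 1·y_clay + 2·y_labor = 8.
This yields shadow prices y_clay = 6, y_labor = 1.
Shadow price of clay = 6.

6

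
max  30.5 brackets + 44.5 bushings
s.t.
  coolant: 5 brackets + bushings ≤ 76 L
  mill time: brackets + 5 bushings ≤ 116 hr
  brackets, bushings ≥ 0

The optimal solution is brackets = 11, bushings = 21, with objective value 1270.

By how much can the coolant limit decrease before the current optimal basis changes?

Binding constraints: coolant, mill time. The basis is B = [[5,1],[1,5]] with det 24.
Per unit decrease in coolant, x* moves by d = (-0.2083, 0.0417).
The basis stays optimal until brackets reaches 0; allowable decrease = 52.8 L.

52.8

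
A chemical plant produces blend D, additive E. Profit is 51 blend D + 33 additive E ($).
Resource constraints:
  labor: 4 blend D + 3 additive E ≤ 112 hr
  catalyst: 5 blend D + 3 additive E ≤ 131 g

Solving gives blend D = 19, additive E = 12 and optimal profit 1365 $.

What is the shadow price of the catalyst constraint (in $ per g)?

At the optimum: labor uses 112 of 112 (binding); catalyst uses 131 of 131 (binding).
From A_Bᵀ y = c: 4·y_labor + 5·y_catalyst = 51; 3·y_labor + 3·y_catalyst = 33.
This yields shadow prices y_labor = 4, y_catalyst = 7.
Shadow price of catalyst = 7.

7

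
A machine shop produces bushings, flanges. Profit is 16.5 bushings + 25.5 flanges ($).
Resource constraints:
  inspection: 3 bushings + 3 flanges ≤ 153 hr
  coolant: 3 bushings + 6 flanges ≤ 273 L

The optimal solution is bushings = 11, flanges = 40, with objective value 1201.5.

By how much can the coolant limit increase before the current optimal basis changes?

33

Binding constraints: inspection, coolant. The basis is B = [[3,3],[3,6]] with det 9.
Per unit increase in coolant, x* moves by d = (-0.3333, 0.3333).
The basis stays optimal until bushings reaches 0; allowable increase = 33 L.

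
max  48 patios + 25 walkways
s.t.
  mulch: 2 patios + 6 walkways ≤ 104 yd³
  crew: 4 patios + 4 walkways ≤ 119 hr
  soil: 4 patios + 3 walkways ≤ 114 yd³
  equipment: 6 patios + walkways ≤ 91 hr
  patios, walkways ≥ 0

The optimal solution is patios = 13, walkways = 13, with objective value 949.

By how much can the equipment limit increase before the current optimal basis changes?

Binding constraints: mulch, equipment. The basis is B = [[2,6],[6,1]] with det -34.
Per unit increase in equipment, x* moves by d = (0.1765, -0.0588).
The basis stays optimal until crew becomes binding; allowable increase = 31.875 hr.

31.875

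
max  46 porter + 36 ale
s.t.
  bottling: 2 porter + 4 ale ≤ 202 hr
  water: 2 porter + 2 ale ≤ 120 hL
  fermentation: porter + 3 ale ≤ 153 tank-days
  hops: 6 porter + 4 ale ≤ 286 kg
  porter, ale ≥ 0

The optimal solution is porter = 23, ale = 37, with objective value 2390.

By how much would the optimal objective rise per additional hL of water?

8

Binding: water and hops. Non-binding: bottling (8 unused), fermentation (19 unused).
Slack constraints have shadow price 0 (complementary slackness).
Dual feasibility on the basic columns requires 2·y_water + 6·y_hops = 46, 2·y_water + 4·y_hops = 36.
→ y_water = 8 and y_hops = 5.
Shadow price of water = 8.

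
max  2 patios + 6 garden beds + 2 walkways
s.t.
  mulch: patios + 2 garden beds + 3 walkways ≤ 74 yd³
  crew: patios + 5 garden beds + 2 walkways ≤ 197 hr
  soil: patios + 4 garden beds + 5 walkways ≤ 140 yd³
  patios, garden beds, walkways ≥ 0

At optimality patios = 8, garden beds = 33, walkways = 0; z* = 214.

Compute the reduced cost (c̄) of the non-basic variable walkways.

-6

Check each constraint at x*: mulch 74/74 (tight); crew 173/197 (slack 24); soil 140/140 (tight).
By complementary slackness, y = 0 for the non-binding constraint.
From A_Bᵀ y = c: 1·y_mulch + 1·y_soil = 2; 2·y_mulch + 4·y_soil = 6.
→ y_mulch = 1 and y_soil = 1.
Reduced cost of walkways: c₃ − yᵀa₃ = 2 − (1·3 + 1·5) = 2 − 8 = -6.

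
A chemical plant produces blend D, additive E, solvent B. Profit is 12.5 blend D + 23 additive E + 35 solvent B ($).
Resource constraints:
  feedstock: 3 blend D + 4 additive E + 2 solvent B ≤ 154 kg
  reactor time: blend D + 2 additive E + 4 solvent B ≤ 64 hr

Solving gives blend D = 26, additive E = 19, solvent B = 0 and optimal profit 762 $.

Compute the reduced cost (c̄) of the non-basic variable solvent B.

-5

Both feedstock and reactor time are binding at x*.
From A_Bᵀ y = c: 3·y_feedstock + 1·y_reactor time = 12.5; 4·y_feedstock + 2·y_reactor time = 23.
This yields shadow prices y_feedstock = 1, y_reactor time = 9.5.
Reduced cost of solvent B: c₃ − yᵀa₃ = 35 − (1·2 + 9.5·4) = 35 − 40 = -5.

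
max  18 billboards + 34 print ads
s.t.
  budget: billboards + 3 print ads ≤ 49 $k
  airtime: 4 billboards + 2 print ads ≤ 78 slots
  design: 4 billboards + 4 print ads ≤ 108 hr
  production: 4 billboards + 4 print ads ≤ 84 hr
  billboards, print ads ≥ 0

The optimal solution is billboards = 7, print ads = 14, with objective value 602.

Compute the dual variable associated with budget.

At the optimum: budget uses 49 of 49 (binding); airtime uses 56 of 78 (slack = 22); design uses 84 of 108 (slack = 24); production uses 84 of 84 (binding).
By complementary slackness, y = 0 for the non-binding constraints.
From A_Bᵀ y = c: 1·y_budget + 4·y_production = 18; 3·y_budget + 4·y_production = 34.
→ y_budget = 8 and y_production = 2.5.
Shadow price of budget = 8.

8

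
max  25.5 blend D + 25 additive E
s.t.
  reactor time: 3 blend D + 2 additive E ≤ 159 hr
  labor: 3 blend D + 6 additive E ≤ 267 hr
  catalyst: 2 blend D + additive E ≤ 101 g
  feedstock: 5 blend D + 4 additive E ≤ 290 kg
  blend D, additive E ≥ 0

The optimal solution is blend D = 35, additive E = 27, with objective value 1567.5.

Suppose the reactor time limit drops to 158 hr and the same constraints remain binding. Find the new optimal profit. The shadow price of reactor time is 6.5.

Δb = -1, so new z* = 1567.5 + (6.5)·(-1) = 1567.5 − 6.5 = 1561.

1561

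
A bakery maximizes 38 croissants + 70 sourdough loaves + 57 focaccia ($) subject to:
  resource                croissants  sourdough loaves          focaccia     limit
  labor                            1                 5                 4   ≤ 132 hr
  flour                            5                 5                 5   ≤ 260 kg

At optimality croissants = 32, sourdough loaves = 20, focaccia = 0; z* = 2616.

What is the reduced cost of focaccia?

Check each constraint at x*: labor 132/132 (tight); flour 260/260 (tight).
Dual feasibility on the basic columns requires 1·y_labor + 5·y_flour = 38, 5·y_labor + 5·y_flour = 70.
→ y_labor = 8 and y_flour = 6.
Reduced cost of focaccia: c₃ − yᵀa₃ = 57 − (8·4 + 6·5) = 57 − 62 = -5.

-5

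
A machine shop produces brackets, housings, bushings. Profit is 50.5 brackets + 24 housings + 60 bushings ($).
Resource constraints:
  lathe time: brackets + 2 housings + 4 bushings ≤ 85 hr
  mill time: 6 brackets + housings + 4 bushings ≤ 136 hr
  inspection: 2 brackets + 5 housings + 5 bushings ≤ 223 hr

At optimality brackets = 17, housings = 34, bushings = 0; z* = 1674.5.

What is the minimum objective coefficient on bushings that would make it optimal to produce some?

62

At the optimum: lathe time uses 85 of 85 (binding); mill time uses 136 of 136 (binding); inspection uses 204 of 223 (slack = 19).
By complementary slackness, y = 0 for the non-binding constraint.
The binding rows give the dual system: 1·y_lathe time + 6·y_mill time = 50.5 and 2·y_lathe time + 1·y_mill time = 24.
→ y_lathe time = 8.5 and y_mill time = 7.
bushings enters the basis when its profit ≥ yᵀa₃ = 8.5·4 + 7·4 = 62.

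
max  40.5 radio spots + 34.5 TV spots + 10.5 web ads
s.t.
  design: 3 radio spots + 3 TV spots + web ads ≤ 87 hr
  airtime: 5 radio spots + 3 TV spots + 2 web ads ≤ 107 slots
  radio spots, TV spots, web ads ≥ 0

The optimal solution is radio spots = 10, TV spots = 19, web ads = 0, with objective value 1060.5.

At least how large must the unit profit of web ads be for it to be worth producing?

14.5

At the optimum: design uses 87 of 87 (binding); airtime uses 107 of 107 (binding).
The binding rows give the dual system: 3·y_design + 5·y_airtime = 40.5 and 3·y_design + 3·y_airtime = 34.5.
Solving: y_design = 8.5, y_airtime = 3.
web ads enters the basis when its profit ≥ yᵀa₃ = 8.5·1 + 3·2 = 14.5.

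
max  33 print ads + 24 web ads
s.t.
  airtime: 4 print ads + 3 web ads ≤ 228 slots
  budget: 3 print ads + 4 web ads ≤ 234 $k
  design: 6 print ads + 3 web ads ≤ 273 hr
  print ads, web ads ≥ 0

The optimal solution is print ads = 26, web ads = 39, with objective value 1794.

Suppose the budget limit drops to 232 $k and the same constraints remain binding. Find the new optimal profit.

1788

Check each constraint at x*: airtime 221/228 (slack 7); budget 234/234 (tight); design 273/273 (tight).
By complementary slackness, y = 0 for the non-binding constraint.
The binding rows give the dual system: 3·y_budget + 6·y_design = 33 and 4·y_budget + 3·y_design = 24.
→ y_budget = 3 and y_design = 4.
Δz = y_budget·Δb = 3 × (-2) = -6, so new z* = 1794 − 6 = 1788.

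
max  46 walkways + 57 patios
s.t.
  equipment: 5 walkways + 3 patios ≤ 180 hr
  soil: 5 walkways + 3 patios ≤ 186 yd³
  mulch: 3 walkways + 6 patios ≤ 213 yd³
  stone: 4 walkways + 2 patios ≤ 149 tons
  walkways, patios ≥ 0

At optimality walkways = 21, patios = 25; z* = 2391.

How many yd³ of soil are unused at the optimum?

soil used = 5·21 + 3·25 = 180; slack = 186 − 180 = 6.

6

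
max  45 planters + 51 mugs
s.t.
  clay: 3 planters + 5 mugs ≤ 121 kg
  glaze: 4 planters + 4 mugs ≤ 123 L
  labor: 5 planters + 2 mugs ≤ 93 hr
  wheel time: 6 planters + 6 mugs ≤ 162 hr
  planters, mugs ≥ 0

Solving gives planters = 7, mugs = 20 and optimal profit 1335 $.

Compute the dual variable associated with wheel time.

6

Binding: clay and wheel time. Non-binding: glaze (15 unused), labor (18 unused).
By complementary slackness, y = 0 for the non-binding constraints.
The binding rows give the dual system: 3·y_clay + 6·y_wheel time = 45 and 5·y_clay + 6·y_wheel time = 51.
Solving: y_clay = 3, y_wheel time = 6.
Shadow price of wheel time = 6.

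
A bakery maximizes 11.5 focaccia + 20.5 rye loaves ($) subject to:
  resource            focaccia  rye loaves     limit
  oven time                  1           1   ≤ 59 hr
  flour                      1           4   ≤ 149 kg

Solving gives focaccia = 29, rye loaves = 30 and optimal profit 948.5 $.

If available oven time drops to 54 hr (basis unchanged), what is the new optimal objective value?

At the optimum: oven time uses 59 of 59 (binding); flour uses 149 of 149 (binding).
The binding rows give the dual system: 1·y_oven time + 1·y_flour = 11.5 and 1·y_oven time + 4·y_flour = 20.5.
Solving: y_oven time = 8.5, y_flour = 3.
Δz = y_oven time·Δb = 8.5 × (-5) = -42.5, so new z* = 948.5 − 42.5 = 906.

906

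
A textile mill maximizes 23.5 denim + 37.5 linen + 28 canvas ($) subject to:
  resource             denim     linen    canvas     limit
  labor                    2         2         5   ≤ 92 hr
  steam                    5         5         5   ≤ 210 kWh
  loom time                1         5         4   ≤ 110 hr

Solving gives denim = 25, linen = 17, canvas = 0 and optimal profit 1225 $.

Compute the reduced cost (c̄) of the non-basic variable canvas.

-6

At the optimum: labor uses 84 of 92 (slack = 8); steam uses 210 of 210 (binding); loom time uses 110 of 110 (binding).
Slack constraints have shadow price 0 (complementary slackness).
From A_Bᵀ y = c: 5·y_steam + 1·y_loom time = 23.5; 5·y_steam + 5·y_loom time = 37.5.
→ y_steam = 4 and y_loom time = 3.5.
Reduced cost of canvas: c₃ − yᵀa₃ = 28 − (4·5 + 3.5·4) = 28 − 34 = -6.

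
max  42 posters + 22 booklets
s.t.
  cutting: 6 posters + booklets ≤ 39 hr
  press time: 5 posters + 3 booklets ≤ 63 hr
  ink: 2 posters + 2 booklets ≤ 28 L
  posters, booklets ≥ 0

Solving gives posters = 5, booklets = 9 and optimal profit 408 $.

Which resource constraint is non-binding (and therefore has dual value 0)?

cutting: 39/39 (binding)
press time: 52/63 (slack 11)
ink: 28/28 (binding)
By complementary slackness, a constraint with positive slack has shadow price 0 → press time.

press time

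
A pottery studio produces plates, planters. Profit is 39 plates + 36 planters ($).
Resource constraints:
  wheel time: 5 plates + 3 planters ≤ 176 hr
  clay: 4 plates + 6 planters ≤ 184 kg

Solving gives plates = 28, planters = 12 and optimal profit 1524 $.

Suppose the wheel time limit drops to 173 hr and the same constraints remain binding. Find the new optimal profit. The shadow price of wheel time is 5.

Δb = -3, so new z* = 1524 + (5)·(-3) = 1524 − 15 = 1509.

1509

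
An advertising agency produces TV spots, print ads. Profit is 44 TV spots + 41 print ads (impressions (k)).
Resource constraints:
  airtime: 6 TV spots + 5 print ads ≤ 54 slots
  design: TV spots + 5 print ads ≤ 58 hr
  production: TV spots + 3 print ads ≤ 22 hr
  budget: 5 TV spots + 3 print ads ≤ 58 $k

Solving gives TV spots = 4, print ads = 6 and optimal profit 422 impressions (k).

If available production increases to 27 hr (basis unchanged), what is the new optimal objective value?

Binding: airtime and production. Non-binding: design (24 unused), budget (20 unused).
Slack constraints have shadow price 0 (complementary slackness).
The binding rows give the dual system: 6·y_airtime + 1·y_production = 44 and 5·y_airtime + 3·y_production = 41.
→ y_airtime = 7 and y_production = 2.
Δz = y_production·Δb = 2 × (5) = 10, so new z* = 422 + 10 = 432.

432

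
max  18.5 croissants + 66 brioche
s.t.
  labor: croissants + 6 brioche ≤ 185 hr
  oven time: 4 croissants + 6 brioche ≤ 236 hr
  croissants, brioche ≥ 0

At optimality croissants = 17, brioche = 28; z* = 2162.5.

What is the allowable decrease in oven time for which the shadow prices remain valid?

Binding constraints: labor, oven time. The basis is B = [[1,6],[4,6]] with det -18.
Per unit decrease in oven time, x* moves by d = (-0.3333, 0.0556).
The basis stays optimal until croissants reaches 0; allowable decrease = 51 hr.

51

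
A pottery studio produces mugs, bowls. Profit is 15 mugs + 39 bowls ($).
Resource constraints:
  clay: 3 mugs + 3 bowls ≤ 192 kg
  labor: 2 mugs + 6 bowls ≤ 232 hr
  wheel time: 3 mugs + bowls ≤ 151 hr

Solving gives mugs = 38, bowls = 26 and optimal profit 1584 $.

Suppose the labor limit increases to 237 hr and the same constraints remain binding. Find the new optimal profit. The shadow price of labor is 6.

1614

Δb = 5, so new z* = 1584 + (6)·(5) = 1584 + 30 = 1614.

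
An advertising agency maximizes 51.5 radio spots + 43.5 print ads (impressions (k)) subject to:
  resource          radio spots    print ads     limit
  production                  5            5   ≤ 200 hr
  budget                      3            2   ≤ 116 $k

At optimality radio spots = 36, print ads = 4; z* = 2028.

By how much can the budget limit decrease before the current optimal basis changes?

36

Binding constraints: production, budget. The basis is B = [[5,5],[3,2]] with det -5.
Per unit decrease in budget, x* moves by d = (-1, 1).
The basis stays optimal until radio spots reaches 0; allowable decrease = 36 $k.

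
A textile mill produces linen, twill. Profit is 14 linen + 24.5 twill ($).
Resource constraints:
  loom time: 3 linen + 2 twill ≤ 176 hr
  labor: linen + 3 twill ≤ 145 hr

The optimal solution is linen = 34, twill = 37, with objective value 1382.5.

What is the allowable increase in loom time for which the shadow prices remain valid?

Binding constraints: loom time, labor. The basis is B = [[3,2],[1,3]] with det 7.
Per unit increase in loom time, x* moves by d = (0.4286, -0.1429).
The basis stays optimal until twill reaches 0; allowable increase = 259 hr.

259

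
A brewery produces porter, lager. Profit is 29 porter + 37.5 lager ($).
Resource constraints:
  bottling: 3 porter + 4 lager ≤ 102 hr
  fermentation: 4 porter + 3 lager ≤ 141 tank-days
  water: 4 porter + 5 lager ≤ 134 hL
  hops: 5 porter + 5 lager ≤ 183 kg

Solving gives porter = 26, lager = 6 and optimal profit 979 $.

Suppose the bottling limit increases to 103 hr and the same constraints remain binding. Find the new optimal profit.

984

Binding: bottling and water. Non-binding: fermentation (19 unused), hops (23 unused).
By complementary slackness, y = 0 for the non-binding constraints.
The binding rows give the dual system: 3·y_bottling + 4·y_water = 29 and 4·y_bottling + 5·y_water = 37.5.
Solving: y_bottling = 5, y_water = 3.5.
Δz = y_bottling·Δb = 5 × (1) = 5, so new z* = 979 + 5 = 984.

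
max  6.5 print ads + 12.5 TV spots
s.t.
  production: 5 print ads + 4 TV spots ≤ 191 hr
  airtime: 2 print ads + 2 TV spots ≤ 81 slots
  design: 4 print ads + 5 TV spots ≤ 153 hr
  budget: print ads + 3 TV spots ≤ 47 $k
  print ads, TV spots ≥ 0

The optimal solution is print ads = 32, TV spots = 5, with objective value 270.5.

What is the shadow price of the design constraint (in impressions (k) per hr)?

1

Check each constraint at x*: production 180/191 (slack 11); airtime 74/81 (slack 7); design 153/153 (tight); budget 47/47 (tight).
By complementary slackness, y = 0 for the non-binding constraints.
From A_Bᵀ y = c: 4·y_design + 1·y_budget = 6.5; 5·y_design + 3·y_budget = 12.5.
→ y_design = 1 and y_budget = 2.5.
Shadow price of design = 1.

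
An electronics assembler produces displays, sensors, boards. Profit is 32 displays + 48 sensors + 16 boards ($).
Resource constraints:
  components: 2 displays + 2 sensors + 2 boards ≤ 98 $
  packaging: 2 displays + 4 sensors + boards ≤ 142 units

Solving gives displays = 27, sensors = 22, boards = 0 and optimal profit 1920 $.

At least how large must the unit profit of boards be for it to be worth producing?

Both components and packaging are binding at x*.
The binding rows give the dual system: 2·y_components + 2·y_packaging = 32 and 2·y_components + 4·y_packaging = 48.
→ y_components = 8 and y_packaging = 8.
boards enters the basis when its profit ≥ yᵀa₃ = 8·2 + 8·1 = 24.

24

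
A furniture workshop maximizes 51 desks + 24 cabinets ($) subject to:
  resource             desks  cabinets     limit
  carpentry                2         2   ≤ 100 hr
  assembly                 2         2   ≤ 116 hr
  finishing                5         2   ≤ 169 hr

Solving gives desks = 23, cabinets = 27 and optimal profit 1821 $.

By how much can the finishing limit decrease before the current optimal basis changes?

Binding constraints: carpentry, finishing. The basis is B = [[2,2],[5,2]] with det -6.
Per unit decrease in finishing, x* moves by d = (-0.3333, 0.3333).
The basis stays optimal until desks reaches 0; allowable decrease = 69 hr.

69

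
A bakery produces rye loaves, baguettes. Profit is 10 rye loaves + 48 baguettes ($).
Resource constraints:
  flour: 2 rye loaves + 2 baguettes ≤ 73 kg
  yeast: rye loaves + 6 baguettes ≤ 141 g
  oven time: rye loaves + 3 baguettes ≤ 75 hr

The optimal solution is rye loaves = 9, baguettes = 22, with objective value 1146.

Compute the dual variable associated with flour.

0

At the optimum: flour uses 62 of 73 (slack = 11); yeast uses 141 of 141 (binding); oven time uses 75 of 75 (binding).
Slack constraints have shadow price 0 (complementary slackness).
The binding rows give the dual system: 1·y_yeast + 1·y_oven time = 10 and 6·y_yeast + 3·y_oven time = 48.
Solving: y_yeast = 6, y_oven time = 4.
Shadow price of flour = 0.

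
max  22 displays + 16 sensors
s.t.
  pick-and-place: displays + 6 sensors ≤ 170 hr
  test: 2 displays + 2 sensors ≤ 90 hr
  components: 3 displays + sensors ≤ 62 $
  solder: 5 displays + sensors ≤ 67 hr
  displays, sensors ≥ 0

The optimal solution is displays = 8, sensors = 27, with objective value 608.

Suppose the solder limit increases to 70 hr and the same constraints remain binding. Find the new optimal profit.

At the optimum: pick-and-place uses 170 of 170 (binding); test uses 70 of 90 (slack = 20); components uses 51 of 62 (slack = 11); solder uses 67 of 67 (binding).
Slack constraints have shadow price 0 (complementary slackness).
The binding rows give the dual system: 1·y_pick-and-place + 5·y_solder = 22 and 6·y_pick-and-place + 1·y_solder = 16.
This yields shadow prices y_pick-and-place = 2, y_solder = 4.
Δz = y_solder·Δb = 4 × (3) = 12, so new z* = 608 + 12 = 620.

620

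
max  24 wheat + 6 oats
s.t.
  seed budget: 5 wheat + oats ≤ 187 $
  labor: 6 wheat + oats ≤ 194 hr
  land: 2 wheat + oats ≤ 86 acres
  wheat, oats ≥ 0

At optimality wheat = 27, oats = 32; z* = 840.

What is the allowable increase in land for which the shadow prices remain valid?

80

Binding constraints: labor, land. The basis is B = [[6,1],[2,1]] with det 4.
Per unit increase in land, x* moves by d = (-0.25, 1.5).
The basis stays optimal until seed budget becomes binding; allowable increase = 80 acres.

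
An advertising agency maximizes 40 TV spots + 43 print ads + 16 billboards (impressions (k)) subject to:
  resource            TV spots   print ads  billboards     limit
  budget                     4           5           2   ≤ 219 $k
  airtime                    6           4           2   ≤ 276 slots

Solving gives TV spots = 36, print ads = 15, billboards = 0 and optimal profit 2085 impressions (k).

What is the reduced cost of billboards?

At the optimum: budget uses 219 of 219 (binding); airtime uses 276 of 276 (binding).
Dual feasibility on the basic columns requires 4·y_budget + 6·y_airtime = 40, 5·y_budget + 4·y_airtime = 43.
→ y_budget = 7 and y_airtime = 2.
Reduced cost of billboards: c₃ − yᵀa₃ = 16 − (7·2 + 2·2) = 16 − 18 = -2.

-2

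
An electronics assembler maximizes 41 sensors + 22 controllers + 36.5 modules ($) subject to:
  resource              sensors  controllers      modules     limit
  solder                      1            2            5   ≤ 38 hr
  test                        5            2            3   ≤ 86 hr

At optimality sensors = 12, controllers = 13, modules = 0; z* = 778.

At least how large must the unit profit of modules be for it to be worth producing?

Check each constraint at x*: solder 38/38 (tight); test 86/86 (tight).
Dual feasibility on the basic columns requires 1·y_solder + 5·y_test = 41, 2·y_solder + 2·y_test = 22.
→ y_solder = 3.5 and y_test = 7.5.
modules enters the basis when its profit ≥ yᵀa₃ = 3.5·5 + 7.5·3 = 40.

40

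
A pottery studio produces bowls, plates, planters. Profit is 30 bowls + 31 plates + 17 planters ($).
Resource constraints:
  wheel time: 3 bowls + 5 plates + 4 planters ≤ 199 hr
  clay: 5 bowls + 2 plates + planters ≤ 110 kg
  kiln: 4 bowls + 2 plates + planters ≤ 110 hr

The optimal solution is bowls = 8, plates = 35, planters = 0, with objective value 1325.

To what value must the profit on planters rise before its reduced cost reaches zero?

23

Binding: wheel time and clay. Non-binding: kiln (8 unused).
Slack constraints have shadow price 0 (complementary slackness).
The binding rows give the dual system: 3·y_wheel time + 5·y_clay = 30 and 5·y_wheel time + 2·y_clay = 31.
→ y_wheel time = 5 and y_clay = 3.
planters enters the basis when its profit ≥ yᵀa₃ = 5·4 + 3·1 = 23.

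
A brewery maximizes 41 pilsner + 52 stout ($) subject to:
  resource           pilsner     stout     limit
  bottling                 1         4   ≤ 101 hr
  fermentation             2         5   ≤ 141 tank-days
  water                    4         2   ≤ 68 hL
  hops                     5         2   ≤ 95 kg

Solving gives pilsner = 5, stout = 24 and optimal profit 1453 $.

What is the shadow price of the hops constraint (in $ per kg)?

Check each constraint at x*: bottling 101/101 (tight); fermentation 130/141 (slack 11); water 68/68 (tight); hops 73/95 (slack 22).
Since fermentation, hops are not tight, their duals are 0.
Dual feasibility on the basic columns requires 1·y_bottling + 4·y_water = 41, 4·y_bottling + 2·y_water = 52.
Solving: y_bottling = 9, y_water = 8.
Shadow price of hops = 0.

0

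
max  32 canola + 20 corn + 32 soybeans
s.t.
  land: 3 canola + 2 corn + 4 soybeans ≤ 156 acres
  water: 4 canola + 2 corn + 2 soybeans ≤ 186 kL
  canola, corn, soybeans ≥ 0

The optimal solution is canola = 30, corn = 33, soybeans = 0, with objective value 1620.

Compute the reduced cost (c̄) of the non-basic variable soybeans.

At the optimum: land uses 156 of 156 (binding); water uses 186 of 186 (binding).
The binding rows give the dual system: 3·y_land + 4·y_water = 32 and 2·y_land + 2·y_water = 20.
This yields shadow prices y_land = 8, y_water = 2.
Reduced cost of soybeans: c₃ − yᵀa₃ = 32 − (8·4 + 2·2) = 32 − 36 = -4.

-4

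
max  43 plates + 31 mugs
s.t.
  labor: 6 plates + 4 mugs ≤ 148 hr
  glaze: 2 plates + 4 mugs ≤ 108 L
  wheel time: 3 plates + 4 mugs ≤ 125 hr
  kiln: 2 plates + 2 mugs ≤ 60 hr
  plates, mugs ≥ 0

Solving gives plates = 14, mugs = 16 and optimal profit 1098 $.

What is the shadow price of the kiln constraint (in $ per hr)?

3.5

At the optimum: labor uses 148 of 148 (binding); glaze uses 92 of 108 (slack = 16); wheel time uses 106 of 125 (slack = 19); kiln uses 60 of 60 (binding).
Since glaze, wheel time are not tight, their duals are 0.
From A_Bᵀ y = c: 6·y_labor + 2·y_kiln = 43; 4·y_labor + 2·y_kiln = 31.
Solving: y_labor = 6, y_kiln = 3.5.
Shadow price of kiln = 3.5.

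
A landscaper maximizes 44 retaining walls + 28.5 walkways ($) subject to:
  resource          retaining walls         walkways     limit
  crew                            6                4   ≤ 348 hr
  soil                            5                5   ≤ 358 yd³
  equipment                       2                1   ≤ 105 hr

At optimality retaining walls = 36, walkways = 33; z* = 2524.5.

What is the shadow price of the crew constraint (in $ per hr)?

6.5

Binding: crew and equipment. Non-binding: soil (13 unused).
Slack constraints have shadow price 0 (complementary slackness).
From A_Bᵀ y = c: 6·y_crew + 2·y_equipment = 44; 4·y_crew + 1·y_equipment = 28.5.
Solving: y_crew = 6.5, y_equipment = 2.5.
Shadow price of crew = 6.5.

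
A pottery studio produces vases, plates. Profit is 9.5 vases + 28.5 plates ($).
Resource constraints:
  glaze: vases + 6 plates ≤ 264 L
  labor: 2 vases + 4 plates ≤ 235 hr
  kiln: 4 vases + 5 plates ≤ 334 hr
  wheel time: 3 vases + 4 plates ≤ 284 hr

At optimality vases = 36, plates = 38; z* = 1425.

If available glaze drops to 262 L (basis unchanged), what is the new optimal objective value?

1418

Binding: glaze and kiln. Non-binding: labor (11 unused), wheel time (24 unused).
By complementary slackness, y = 0 for the non-binding constraints.
From A_Bᵀ y = c: 1·y_glaze + 4·y_kiln = 9.5; 6·y_glaze + 5·y_kiln = 28.5.
This yields shadow prices y_glaze = 3.5, y_kiln = 1.5.
Δz = y_glaze·Δb = 3.5 × (-2) = -7, so new z* = 1425 − 7 = 1418.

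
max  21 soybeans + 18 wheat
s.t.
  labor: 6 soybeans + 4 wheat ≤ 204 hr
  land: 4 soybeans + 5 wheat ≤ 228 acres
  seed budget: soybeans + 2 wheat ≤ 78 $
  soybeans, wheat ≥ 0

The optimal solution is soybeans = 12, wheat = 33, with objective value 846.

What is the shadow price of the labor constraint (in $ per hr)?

At the optimum: labor uses 204 of 204 (binding); land uses 213 of 228 (slack = 15); seed budget uses 78 of 78 (binding).
Since land is not tight, its dual is 0.
Dual feasibility on the basic columns requires 6·y_labor + 1·y_seed budget = 21, 4·y_labor + 2·y_seed budget = 18.
This yields shadow prices y_labor = 3, y_seed budget = 3.
Shadow price of labor = 3.

3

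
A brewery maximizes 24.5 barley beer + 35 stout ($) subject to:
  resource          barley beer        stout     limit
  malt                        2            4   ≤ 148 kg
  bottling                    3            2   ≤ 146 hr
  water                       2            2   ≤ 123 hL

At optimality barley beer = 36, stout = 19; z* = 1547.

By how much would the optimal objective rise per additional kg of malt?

At the optimum: malt uses 148 of 148 (binding); bottling uses 146 of 146 (binding); water uses 110 of 123 (slack = 13).
Slack constraints have shadow price 0 (complementary slackness).
Dual feasibility on the basic columns requires 2·y_malt + 3·y_bottling = 24.5, 4·y_malt + 2·y_bottling = 35.
This yields shadow prices y_malt = 7, y_bottling = 3.5.
Shadow price of malt = 7.

7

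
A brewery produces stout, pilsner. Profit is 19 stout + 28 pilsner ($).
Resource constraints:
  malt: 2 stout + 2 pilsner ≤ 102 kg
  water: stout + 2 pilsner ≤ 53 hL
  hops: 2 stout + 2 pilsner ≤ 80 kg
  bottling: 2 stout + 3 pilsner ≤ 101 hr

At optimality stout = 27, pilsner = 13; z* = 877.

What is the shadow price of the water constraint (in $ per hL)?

9

At the optimum: malt uses 80 of 102 (slack = 22); water uses 53 of 53 (binding); hops uses 80 of 80 (binding); bottling uses 93 of 101 (slack = 8).
By complementary slackness, y = 0 for the non-binding constraints.
Dual feasibility on the basic columns requires 1·y_water + 2·y_hops = 19, 2·y_water + 2·y_hops = 28.
→ y_water = 9 and y_hops = 5.
Shadow price of water = 9.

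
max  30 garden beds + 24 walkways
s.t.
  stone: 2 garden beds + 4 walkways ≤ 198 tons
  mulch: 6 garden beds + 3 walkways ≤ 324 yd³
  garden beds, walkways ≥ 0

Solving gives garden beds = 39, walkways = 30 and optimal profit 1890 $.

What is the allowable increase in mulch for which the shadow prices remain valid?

270

Binding constraints: stone, mulch. The basis is B = [[2,4],[6,3]] with det -18.
Per unit increase in mulch, x* moves by d = (0.2222, -0.1111).
The basis stays optimal until walkways reaches 0; allowable increase = 270 yd³.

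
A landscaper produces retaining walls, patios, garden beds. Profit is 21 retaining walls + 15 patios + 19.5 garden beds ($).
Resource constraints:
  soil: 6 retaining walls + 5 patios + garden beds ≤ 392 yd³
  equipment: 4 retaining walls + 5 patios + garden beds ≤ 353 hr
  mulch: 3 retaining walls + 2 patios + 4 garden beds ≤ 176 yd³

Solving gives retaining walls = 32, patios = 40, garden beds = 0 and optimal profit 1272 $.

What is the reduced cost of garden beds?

At the optimum: soil uses 392 of 392 (binding); equipment uses 328 of 353 (slack = 25); mulch uses 176 of 176 (binding).
Slack constraints have shadow price 0 (complementary slackness).
Dual feasibility on the basic columns requires 6·y_soil + 3·y_mulch = 21, 5·y_soil + 2·y_mulch = 15.
This yields shadow prices y_soil = 1, y_mulch = 5.
Reduced cost of garden beds: c₃ − yᵀa₃ = 19.5 − (1·1 + 5·4) = 19.5 − 21 = -1.5.

-1.5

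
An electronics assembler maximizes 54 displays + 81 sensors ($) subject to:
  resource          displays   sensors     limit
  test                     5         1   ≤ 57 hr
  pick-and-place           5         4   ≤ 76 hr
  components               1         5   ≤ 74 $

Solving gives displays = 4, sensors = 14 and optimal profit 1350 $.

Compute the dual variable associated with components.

Check each constraint at x*: test 34/57 (slack 23); pick-and-place 76/76 (tight); components 74/74 (tight).
Slack constraints have shadow price 0 (complementary slackness).
The binding rows give the dual system: 5·y_pick-and-place + 1·y_components = 54 and 4·y_pick-and-place + 5·y_components = 81.
This yields shadow prices y_pick-and-place = 9, y_components = 9.
Shadow price of components = 9.

9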